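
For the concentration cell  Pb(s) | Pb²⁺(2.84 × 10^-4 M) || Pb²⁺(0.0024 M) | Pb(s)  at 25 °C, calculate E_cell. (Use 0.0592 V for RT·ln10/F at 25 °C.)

Both half-cells are Pb²⁺/Pb, so E°_cell = 0. The concentrated side is the cathode; the cell reaction moves Pb²⁺ from high to low concentration with n = 2.
Q = [Pb²⁺]_dilute/[Pb²⁺]_conc = 2.84 × 10^-4/0.0024 = 0.118.
E = 0 − (0.0592/2) log Q = −(0.0592/2)(-0.927) = 0.0274 V.

0.027 V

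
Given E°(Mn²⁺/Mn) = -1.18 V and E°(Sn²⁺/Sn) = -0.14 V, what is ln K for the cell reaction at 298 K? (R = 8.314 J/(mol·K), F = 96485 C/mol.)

ln K = 81.0

E°_cell = -0.14 − (-1.18) = 1.04 V, with n = 2 electrons transferred.
At equilibrium E = 0, so the Nernst equation gives ln K = nFE°/RT = (2)(96485)(1.04)/((8.314)(298)) = 81.00.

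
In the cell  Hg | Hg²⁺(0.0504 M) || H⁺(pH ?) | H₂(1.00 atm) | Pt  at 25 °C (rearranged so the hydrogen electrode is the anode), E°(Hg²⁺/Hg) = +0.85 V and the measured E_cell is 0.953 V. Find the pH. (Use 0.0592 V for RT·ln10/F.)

pH = 2.39

E°_cell = 0.85 V and n = 2.
log Q = n(E° − E)/0.0592 = 2×(0.85 − 0.953)/0.0592 = -3.480.
With Q = [H⁺]^2 / ([Hg²⁺]·P(H₂)), solving for [H⁺] gives log[H⁺] = -2.389, so pH = 2.39.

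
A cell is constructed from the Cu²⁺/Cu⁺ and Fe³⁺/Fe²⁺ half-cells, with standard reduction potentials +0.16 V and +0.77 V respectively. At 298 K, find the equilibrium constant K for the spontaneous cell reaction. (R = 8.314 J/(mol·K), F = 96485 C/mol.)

E°_cell = +0.77 − (+0.16) = 0.61 V, with n = 1 electron transferred.
At equilibrium E = 0, so the Nernst equation gives ln K = nFE°/RT = (1)(96485)(0.61)/((8.314)(298)) = 23.76.
K = e^23.76 = 2.1 × 10^10.

2.1 × 10^10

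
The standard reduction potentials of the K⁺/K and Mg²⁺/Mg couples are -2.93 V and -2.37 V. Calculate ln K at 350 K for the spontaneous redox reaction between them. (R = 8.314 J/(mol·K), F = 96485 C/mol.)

ln K = 37.1

E°_cell = -2.37 − (-2.93) = 0.56 V, with n = 2 electrons transferred.
At equilibrium E = 0, so the Nernst equation gives ln K = nFE°/RT = (2)(96485)(0.56)/((8.314)(350)) = 37.14.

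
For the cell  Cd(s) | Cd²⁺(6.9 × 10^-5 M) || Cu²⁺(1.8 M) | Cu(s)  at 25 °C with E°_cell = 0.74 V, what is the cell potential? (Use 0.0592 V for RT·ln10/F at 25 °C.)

0.871 V

Balancing electrons gives n = 2; the reaction quotient is Q = [Cd²⁺]/[Cu²⁺] = 3.83 × 10^-5.
At 25 °C, E = E° − (0.0592/n) log Q = 0.74 − (0.0592/2)(-4.416) = 0.740 + 0.131 = 0.871 V.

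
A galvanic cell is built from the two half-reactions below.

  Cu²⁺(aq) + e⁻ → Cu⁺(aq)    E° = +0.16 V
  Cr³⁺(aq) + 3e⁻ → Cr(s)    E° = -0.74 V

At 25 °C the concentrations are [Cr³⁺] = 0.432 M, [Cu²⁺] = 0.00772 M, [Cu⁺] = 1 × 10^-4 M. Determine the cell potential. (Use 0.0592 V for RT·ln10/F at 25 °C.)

1.02 V

The Cu²⁺/Cu⁺ couple has the higher reduction potential and acts as the cathode, so E°_cell = +0.16 − (-0.74) = 0.90 V.
Balancing electrons gives n = 3; the reaction quotient is Q = [Cr³⁺]·[Cu⁺]^3/[Cu²⁺]^3 = 9.39 × 10^-7.
At 25 °C, E = E° − (0.0592/n) log Q = 0.90 − (0.0592/3)(-6.027) = 0.900 + 0.119 = 1.019 V.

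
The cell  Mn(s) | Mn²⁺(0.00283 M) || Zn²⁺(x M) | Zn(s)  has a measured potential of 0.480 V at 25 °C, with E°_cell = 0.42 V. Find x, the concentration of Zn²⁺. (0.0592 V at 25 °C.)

0.3 M

From the Nernst equation, log Q = n(E° − E)/0.0592 = 2(0.42 − 0.480)/0.0592 = -2.027, so Q = 0.00940.
With Q = [Mn²⁺]/[Zn²⁺] and the known concentrations, [Zn²⁺] in the denominator gives [Zn²⁺] = 0.3 M.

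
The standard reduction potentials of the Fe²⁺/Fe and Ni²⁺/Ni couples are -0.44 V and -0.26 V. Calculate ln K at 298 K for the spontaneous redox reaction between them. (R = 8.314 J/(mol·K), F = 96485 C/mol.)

ln K = 14.0

E°_cell = -0.26 − (-0.44) = 0.18 V, with n = 2 electrons transferred.
At equilibrium E = 0, so the Nernst equation gives ln K = nFE°/RT = (2)(96485)(0.18)/((8.314)(298)) = 14.02.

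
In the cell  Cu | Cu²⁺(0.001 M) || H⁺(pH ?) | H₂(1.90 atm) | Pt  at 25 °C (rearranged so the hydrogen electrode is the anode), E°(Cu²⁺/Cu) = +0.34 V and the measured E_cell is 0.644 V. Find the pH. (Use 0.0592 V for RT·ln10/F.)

pH = 6.50

E°_cell = 0.34 V and n = 2.
log Q = n(E° − E)/0.0592 = 2×(0.34 − 0.644)/0.0592 = -10.270.
With Q = [H⁺]^2 / ([Cu²⁺]·P(H₂)), solving for [H⁺] gives log[H⁺] = -6.496, so pH = 6.50.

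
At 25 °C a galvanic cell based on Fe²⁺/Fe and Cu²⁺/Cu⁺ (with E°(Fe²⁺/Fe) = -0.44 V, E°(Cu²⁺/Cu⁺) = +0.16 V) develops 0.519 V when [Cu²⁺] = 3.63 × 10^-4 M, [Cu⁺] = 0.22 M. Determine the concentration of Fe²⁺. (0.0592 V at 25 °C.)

From the Nernst equation, log Q = n(E° − E)/0.0592 = 2(0.60 − 0.519)/0.0592 = 2.736, so Q = 545.
With Q = [Fe²⁺]·[Cu⁺]^2/[Cu²⁺]^2 and the known concentrations, [Fe²⁺] in the numerator gives [Fe²⁺] = 0.0015 M.

0.0015 M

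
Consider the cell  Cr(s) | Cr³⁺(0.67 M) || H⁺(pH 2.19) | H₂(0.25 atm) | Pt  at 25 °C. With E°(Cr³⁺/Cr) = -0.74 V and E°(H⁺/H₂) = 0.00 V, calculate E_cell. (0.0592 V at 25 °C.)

The hydrogen couple is the cathode, so E°_cell = 0.74 V; n = 6.
[H⁺] = 10^(−2.19) = 0.0065 M, and Q = [Cr³⁺]^2·P(H₂)^3 / [H⁺]^6 = 9.68 × 10^10.
E = E° − (0.0592/6) log Q = 0.74 − (0.0592/6)(10.986) = 0.632 V.

0.63 V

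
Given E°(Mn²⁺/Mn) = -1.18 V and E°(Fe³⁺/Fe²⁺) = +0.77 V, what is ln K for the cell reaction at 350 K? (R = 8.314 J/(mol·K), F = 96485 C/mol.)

ln K = 129.3

E°_cell = +0.77 − (-1.18) = 1.95 V, with n = 2 electrons transferred.
At equilibrium E = 0, so the Nernst equation gives ln K = nFE°/RT = (2)(96485)(1.95)/((8.314)(350)) = 129.31.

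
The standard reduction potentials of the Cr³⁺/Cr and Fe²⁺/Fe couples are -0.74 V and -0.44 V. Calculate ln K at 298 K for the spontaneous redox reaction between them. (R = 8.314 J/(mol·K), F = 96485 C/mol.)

E°_cell = -0.44 − (-0.74) = 0.30 V, with n = 6 electrons transferred.
At equilibrium E = 0, so the Nernst equation gives ln K = nFE°/RT = (6)(96485)(0.30)/((8.314)(298)) = 70.10.

ln K = 70.1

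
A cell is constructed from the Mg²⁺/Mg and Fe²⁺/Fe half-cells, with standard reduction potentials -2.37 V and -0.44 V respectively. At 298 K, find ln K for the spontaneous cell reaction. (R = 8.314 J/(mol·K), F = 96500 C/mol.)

E°_cell = -0.44 − (-2.37) = 1.93 V, with n = 2 electrons transferred.
At equilibrium E = 0, so the Nernst equation gives ln K = nFE°/RT = (2)(96500)(1.93)/((8.314)(298)) = 150.34.

ln K = 150.3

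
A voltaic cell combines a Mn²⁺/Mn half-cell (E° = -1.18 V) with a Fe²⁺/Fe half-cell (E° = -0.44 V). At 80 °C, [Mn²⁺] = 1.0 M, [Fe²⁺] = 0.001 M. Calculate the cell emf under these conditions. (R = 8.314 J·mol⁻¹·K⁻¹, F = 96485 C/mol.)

0.635 V

The Fe²⁺/Fe couple has the higher reduction potential and acts as the cathode, so E°_cell = -0.44 − (-1.18) = 0.74 V.
Balancing electrons gives n = 2; the reaction quotient is Q = [Mn²⁺]/[Fe²⁺] = 1000.
E = E° − (RT/nF) ln Q = 0.74 − (8.314×353)/(2×96485) × (6.908) = 0.740 − 0.105 = 0.635 V.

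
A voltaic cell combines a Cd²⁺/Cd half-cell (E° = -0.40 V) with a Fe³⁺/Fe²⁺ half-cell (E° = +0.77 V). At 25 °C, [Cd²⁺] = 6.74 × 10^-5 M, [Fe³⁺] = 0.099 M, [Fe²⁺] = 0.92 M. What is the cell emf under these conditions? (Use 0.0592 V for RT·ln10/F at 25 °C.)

The Fe³⁺/Fe²⁺ couple has the higher reduction potential and acts as the cathode, so E°_cell = +0.77 − (-0.40) = 1.17 V.
Balancing electrons gives n = 2; the reaction quotient is Q = [Cd²⁺]·[Fe²⁺]^2/[Fe³⁺]^2 = 0.00582.
At 25 °C, E = E° − (0.0592/n) log Q = 1.17 − (0.0592/2)(-2.235) = 1.170 + 0.066 = 1.236 V.

1.24 V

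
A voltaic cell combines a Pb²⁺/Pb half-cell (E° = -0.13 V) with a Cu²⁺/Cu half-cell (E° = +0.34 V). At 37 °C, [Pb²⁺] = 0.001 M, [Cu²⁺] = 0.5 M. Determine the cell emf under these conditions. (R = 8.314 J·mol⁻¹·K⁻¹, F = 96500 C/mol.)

The Cu²⁺/Cu couple has the higher reduction potential and acts as the cathode, so E°_cell = +0.34 − (-0.13) = 0.47 V.
Balancing electrons gives n = 2; the reaction quotient is Q = [Pb²⁺]/[Cu²⁺] = 0.00200.
E = E° − (RT/nF) ln Q = 0.47 − (8.314×310)/(2×96500) × (-6.215) = 0.470 + 0.083 = 0.553 V.

0.553 V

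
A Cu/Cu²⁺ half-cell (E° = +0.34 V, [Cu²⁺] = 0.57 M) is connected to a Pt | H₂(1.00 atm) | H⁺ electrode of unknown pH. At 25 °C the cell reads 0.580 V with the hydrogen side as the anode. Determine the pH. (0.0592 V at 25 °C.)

E°_cell = 0.34 V and n = 2.
log Q = n(E° − E)/0.0592 = 2×(0.34 − 0.580)/0.0592 = -8.108.
With Q = [H⁺]^2 / ([Cu²⁺]·P(H₂)), solving for [H⁺] gives log[H⁺] = -4.176, so pH = 4.18.

pH = 4.18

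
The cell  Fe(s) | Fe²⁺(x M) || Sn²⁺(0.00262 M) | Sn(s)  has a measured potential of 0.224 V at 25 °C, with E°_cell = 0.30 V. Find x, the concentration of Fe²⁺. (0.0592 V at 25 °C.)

0.97 M

From the Nernst equation, log Q = n(E° − E)/0.0592 = 2(0.30 − 0.224)/0.0592 = 2.568, so Q = 369.
With Q = [Fe²⁺]/[Sn²⁺] and the known concentrations, [Fe²⁺] in the numerator gives [Fe²⁺] = 0.97 M.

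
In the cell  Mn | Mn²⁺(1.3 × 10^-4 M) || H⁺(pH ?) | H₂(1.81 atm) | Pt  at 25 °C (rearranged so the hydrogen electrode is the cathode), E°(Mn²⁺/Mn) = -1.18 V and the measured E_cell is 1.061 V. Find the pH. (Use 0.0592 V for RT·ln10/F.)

pH = 3.82

E°_cell = 1.18 V and n = 2.
log Q = n(E° − E)/0.0592 = 2×(1.18 − 1.061)/0.0592 = 4.020.
With Q = [Mn²⁺]·P(H₂) / [H⁺]^2, solving for [H⁺] gives log[H⁺] = -3.824, so pH = 3.82.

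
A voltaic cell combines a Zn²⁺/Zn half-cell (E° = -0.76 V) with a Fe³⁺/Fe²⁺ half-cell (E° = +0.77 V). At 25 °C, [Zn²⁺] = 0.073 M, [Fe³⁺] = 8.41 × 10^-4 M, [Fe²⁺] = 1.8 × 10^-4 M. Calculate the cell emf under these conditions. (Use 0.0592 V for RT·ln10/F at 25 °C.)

1.60 V

The Fe³⁺/Fe²⁺ couple has the higher reduction potential and acts as the cathode, so E°_cell = +0.77 − (-0.76) = 1.53 V.
Balancing electrons gives n = 2; the reaction quotient is Q = [Zn²⁺]·[Fe²⁺]^2/[Fe³⁺]^2 = 0.00334.
At 25 °C, E = E° − (0.0592/n) log Q = 1.53 − (0.0592/2)(-2.476) = 1.530 + 0.073 = 1.603 V.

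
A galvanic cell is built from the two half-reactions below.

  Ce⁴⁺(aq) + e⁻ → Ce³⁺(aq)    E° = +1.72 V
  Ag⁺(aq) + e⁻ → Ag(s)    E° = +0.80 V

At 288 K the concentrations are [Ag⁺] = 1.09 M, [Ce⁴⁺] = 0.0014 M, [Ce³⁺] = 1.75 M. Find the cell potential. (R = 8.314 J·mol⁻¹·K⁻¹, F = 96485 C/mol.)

0.741 V

The Ce⁴⁺/Ce³⁺ couple has the higher reduction potential and acts as the cathode, so E°_cell = +1.72 − (+0.80) = 0.92 V.
Balancing electrons gives n = 1; the reaction quotient is Q = [Ag⁺]·[Ce³⁺]/[Ce⁴⁺] = 1360.
E = E° − (RT/nF) ln Q = 0.92 − (8.314×288)/(1×96485) × (7.217) = 0.920 − 0.179 = 0.741 V.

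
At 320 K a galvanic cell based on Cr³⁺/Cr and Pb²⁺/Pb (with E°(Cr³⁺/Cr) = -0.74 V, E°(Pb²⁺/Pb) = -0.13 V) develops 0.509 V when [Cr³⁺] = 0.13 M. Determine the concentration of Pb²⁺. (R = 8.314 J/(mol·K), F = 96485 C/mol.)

From the Nernst equation, ln Q = nF(E° − E)/RT = 6×96485×(0.61 − 0.509)/(8.314×320) = 21.977, so Q = 3.5 × 10^9.
With Q = [Cr³⁺]^2/[Pb²⁺]^3 and the known concentrations, [Pb²⁺]^3 in the denominator gives [Pb²⁺] = 1.7 × 10^-4 M.

1.7 × 10^-4 M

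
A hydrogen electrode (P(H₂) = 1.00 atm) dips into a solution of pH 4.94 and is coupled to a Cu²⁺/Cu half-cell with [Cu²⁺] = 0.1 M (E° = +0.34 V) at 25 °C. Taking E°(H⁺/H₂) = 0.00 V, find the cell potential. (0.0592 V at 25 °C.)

0.60 V

The Cu²⁺/Cu couple is the cathode, so E°_cell = 0.34 V; n = 2.
[H⁺] = 10^(−4.94) = 1.1 × 10^-5 M, and Q = [H⁺]^2 / ([Cu²⁺]·P(H₂)) = 1.32 × 10^-9.
E = E° − (0.0592/2) log Q = 0.34 − (0.0592/2)(-8.880) = 0.603 V.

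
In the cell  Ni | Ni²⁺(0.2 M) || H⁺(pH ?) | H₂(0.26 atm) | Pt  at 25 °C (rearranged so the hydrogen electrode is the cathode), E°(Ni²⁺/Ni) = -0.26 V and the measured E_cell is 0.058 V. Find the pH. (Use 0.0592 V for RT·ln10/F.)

pH = 4.05

E°_cell = 0.26 V and n = 2.
log Q = n(E° − E)/0.0592 = 2×(0.26 − 0.058)/0.0592 = 6.824.
With Q = [Ni²⁺]·P(H₂) / [H⁺]^2, solving for [H⁺] gives log[H⁺] = -4.054, so pH = 4.05.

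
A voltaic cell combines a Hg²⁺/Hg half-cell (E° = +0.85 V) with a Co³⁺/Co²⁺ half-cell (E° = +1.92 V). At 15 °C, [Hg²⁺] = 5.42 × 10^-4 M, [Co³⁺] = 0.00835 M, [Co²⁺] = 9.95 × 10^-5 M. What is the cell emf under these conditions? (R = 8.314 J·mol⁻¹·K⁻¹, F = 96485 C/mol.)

1.27 V

The Co³⁺/Co²⁺ couple has the higher reduction potential and acts as the cathode, so E°_cell = +1.92 − (+0.85) = 1.07 V.
Balancing electrons gives n = 2; the reaction quotient is Q = [Hg²⁺]·[Co²⁺]^2/[Co³⁺]^2 = 7.7 × 10^-8.
E = E° − (RT/nF) ln Q = 1.07 − (8.314×288)/(2×96485) × (-16.380) = 1.070 + 0.203 = 1.273 V.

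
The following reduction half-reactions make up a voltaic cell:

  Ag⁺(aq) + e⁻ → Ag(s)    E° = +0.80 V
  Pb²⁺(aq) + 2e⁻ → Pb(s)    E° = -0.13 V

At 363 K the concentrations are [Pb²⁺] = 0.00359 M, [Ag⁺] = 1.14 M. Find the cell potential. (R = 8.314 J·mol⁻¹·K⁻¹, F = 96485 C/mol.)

The Ag⁺/Ag couple has the higher reduction potential and acts as the cathode, so E°_cell = +0.80 − (-0.13) = 0.93 V.
Balancing electrons gives n = 2; the reaction quotient is Q = [Pb²⁺]/[Ag⁺]^2 = 0.00276.
E = E° − (RT/nF) ln Q = 0.93 − (8.314×363)/(2×96485) × (-5.892) = 0.930 + 0.092 = 1.022 V.

1.02 V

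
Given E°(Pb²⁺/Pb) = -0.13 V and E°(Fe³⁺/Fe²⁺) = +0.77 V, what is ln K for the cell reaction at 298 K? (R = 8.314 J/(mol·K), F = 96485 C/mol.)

ln K = 70.1

E°_cell = +0.77 − (-0.13) = 0.90 V, with n = 2 electrons transferred.
At equilibrium E = 0, so the Nernst equation gives ln K = nFE°/RT = (2)(96485)(0.90)/((8.314)(298)) = 70.10.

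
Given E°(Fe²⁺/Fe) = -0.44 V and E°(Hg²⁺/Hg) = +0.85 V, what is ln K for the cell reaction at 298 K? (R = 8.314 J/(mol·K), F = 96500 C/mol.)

E°_cell = +0.85 − (-0.44) = 1.29 V, with n = 2 electrons transferred.
At equilibrium E = 0, so the Nernst equation gives ln K = nFE°/RT = (2)(96500)(1.29)/((8.314)(298)) = 100.49.

ln K = 100.5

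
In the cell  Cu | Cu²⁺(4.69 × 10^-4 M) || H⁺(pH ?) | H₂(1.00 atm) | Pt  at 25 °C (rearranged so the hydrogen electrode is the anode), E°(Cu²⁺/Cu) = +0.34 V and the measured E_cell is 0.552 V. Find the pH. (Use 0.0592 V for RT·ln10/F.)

pH = 5.25

E°_cell = 0.34 V and n = 2.
log Q = n(E° − E)/0.0592 = 2×(0.34 − 0.552)/0.0592 = -7.162.
With Q = [H⁺]^2 / ([Cu²⁺]·P(H₂)), solving for [H⁺] gives log[H⁺] = -5.245, so pH = 5.25.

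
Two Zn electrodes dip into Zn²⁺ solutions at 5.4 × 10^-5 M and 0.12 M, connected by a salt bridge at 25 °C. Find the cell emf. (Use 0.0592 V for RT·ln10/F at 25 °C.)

0.099 V

Both half-cells are Zn²⁺/Zn, so E°_cell = 0. The concentrated side is the cathode; the cell reaction moves Zn²⁺ from high to low concentration with n = 2.
Q = [Zn²⁺]_dilute/[Zn²⁺]_conc = 5.4 × 10^-5/0.12 = 4.5 × 10^-4.
E = 0 − (0.0592/2) log Q = −(0.0592/2)(-3.347) = 0.0991 V.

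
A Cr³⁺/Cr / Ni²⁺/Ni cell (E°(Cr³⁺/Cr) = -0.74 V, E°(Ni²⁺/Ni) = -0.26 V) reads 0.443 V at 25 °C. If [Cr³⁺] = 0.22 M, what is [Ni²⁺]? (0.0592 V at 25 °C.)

0.02 M

From the Nernst equation, log Q = n(E° − E)/0.0592 = 6(0.48 − 0.443)/0.0592 = 3.750, so Q = 5620.
With Q = [Cr³⁺]^2/[Ni²⁺]^3 and the known concentrations, [Ni²⁺]^3 in the denominator gives [Ni²⁺] = 0.02 M.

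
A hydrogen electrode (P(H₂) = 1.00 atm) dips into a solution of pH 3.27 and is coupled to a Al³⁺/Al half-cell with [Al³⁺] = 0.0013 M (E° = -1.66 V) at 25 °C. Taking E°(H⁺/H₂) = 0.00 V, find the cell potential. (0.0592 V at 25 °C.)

1.52 V

The hydrogen couple is the cathode, so E°_cell = 1.66 V; n = 6.
[H⁺] = 10^(−3.27) = 5.4 × 10^-4 M, and Q = [Al³⁺]^2·P(H₂)^3 / [H⁺]^6 = 7.05 × 10^13.
E = E° − (0.0592/6) log Q = 1.66 − (0.0592/6)(13.848) = 1.523 V.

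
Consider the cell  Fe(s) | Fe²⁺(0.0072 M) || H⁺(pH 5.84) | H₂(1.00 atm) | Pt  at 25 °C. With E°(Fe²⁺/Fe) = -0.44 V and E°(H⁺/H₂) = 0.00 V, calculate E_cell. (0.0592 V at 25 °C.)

The hydrogen couple is the cathode, so E°_cell = 0.44 V; n = 2.
[H⁺] = 10^(−5.84) = 1.4 × 10^-6 M, and Q = [Fe²⁺]·P(H₂) / [H⁺]^2 = 3.45 × 10^9.
E = E° − (0.0592/2) log Q = 0.44 − (0.0592/2)(9.537) = 0.158 V.

0.16 V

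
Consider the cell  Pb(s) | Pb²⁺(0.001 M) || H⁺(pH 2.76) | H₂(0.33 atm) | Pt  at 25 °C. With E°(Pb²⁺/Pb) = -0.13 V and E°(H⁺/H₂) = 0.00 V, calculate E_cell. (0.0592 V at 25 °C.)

The hydrogen couple is the cathode, so E°_cell = 0.13 V; n = 2.
[H⁺] = 10^(−2.76) = 0.0017 M, and Q = [Pb²⁺]·P(H₂) / [H⁺]^2 = 109.
E = E° − (0.0592/2) log Q = 0.13 − (0.0592/2)(2.039) = 0.070 V.

0.070 V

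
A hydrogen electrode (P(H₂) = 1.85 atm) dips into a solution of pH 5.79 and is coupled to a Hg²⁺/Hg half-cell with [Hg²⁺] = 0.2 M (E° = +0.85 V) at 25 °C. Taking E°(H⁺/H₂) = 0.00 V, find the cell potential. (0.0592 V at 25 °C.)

The Hg²⁺/Hg couple is the cathode, so E°_cell = 0.85 V; n = 2.
[H⁺] = 10^(−5.79) = 1.6 × 10^-6 M, and Q = [H⁺]^2 / ([Hg²⁺]·P(H₂)) = 7.11 × 10^-12.
E = E° − (0.0592/2) log Q = 0.85 − (0.0592/2)(-11.148) = 1.180 V.

1.18 V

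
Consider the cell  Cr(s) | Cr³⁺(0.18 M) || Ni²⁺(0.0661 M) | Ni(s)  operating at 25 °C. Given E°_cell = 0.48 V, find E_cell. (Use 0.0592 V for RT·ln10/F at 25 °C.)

Balancing electrons gives n = 6; the reaction quotient is Q = [Cr³⁺]^2/[Ni²⁺]^3 = 112.
At 25 °C, E = E° − (0.0592/n) log Q = 0.48 − (0.0592/6)(2.050) = 0.480 − 0.020 = 0.460 V.

0.460 V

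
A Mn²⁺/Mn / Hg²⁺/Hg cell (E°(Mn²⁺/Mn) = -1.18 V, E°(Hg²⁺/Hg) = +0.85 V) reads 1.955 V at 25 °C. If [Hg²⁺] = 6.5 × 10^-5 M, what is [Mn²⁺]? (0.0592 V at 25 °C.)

From the Nernst equation, log Q = n(E° − E)/0.0592 = 2(2.03 − 1.955)/0.0592 = 2.534, so Q = 342.
With Q = [Mn²⁺]/[Hg²⁺] and the known concentrations, [Mn²⁺] in the numerator gives [Mn²⁺] = 0.022 M.

0.022 M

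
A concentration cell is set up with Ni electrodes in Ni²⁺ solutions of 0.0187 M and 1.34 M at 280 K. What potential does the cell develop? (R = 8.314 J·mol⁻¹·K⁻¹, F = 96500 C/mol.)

Both half-cells are Ni²⁺/Ni, so E°_cell = 0. The concentrated side is the cathode; the cell reaction moves Ni²⁺ from high to low concentration with n = 2.
Q = [Ni²⁺]_dilute/[Ni²⁺]_conc = 0.0187/1.34 = 0.0140.
E = 0 − (RT/nF) ln Q = −((8.314×280)/(2×96500))(-4.272) = 0.0515 V.

0.052 V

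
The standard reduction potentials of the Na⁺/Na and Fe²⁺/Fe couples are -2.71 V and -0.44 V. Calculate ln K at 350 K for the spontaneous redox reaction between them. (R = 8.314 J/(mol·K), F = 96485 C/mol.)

E°_cell = -0.44 − (-2.71) = 2.27 V, with n = 2 electrons transferred.
At equilibrium E = 0, so the Nernst equation gives ln K = nFE°/RT = (2)(96485)(2.27)/((8.314)(350)) = 150.54.

ln K = 150.5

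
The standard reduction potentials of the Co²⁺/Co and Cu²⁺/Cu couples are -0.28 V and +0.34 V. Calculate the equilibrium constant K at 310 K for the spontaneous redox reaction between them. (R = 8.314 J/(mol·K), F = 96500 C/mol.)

E°_cell = +0.34 − (-0.28) = 0.62 V, with n = 2 electrons transferred.
At equilibrium E = 0, so the Nernst equation gives ln K = nFE°/RT = (2)(96500)(0.62)/((8.314)(310)) = 46.43.
K = e^46.43 = 1.5 × 10^20.

1.5 × 10^20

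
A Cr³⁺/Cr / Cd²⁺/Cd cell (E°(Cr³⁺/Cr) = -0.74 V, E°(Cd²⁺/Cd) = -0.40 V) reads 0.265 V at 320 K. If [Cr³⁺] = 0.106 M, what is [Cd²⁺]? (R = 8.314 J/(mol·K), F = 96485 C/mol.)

From the Nernst equation, ln Q = nF(E° − E)/RT = 6×96485×(0.34 − 0.265)/(8.314×320) = 16.320, so Q = 1.22 × 10^7.
With Q = [Cr³⁺]^2/[Cd²⁺]^3 and the known concentrations, [Cd²⁺]^3 in the denominator gives [Cd²⁺] = 9.7 × 10^-4 M.

9.7 × 10^-4 M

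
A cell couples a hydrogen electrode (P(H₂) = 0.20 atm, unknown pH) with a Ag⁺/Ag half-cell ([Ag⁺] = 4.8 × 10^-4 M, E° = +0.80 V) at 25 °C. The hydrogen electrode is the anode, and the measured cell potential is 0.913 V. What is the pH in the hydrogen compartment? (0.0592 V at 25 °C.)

pH = 5.58

E°_cell = 0.80 V and n = 2.
log Q = n(E° − E)/0.0592 = 2×(0.80 − 0.913)/0.0592 = -3.818.
With Q = [H⁺]^2 / ([Ag⁺]^2·P(H₂)), solving for [H⁺] gives log[H⁺] = -5.577, so pH = 5.58.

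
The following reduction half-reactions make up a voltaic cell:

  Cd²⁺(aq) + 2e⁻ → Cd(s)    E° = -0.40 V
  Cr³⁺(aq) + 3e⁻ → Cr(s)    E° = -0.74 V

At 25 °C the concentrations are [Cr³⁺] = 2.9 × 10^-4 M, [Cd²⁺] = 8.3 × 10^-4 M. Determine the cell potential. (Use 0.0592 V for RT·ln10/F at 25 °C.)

The Cd²⁺/Cd couple has the higher reduction potential and acts as the cathode, so E°_cell = -0.40 − (-0.74) = 0.34 V.
Balancing electrons gives n = 6; the reaction quotient is Q = [Cr³⁺]^2/[Cd²⁺]^3 = 147.
At 25 °C, E = E° − (0.0592/n) log Q = 0.34 − (0.0592/6)(2.168) = 0.340 − 0.021 = 0.319 V.

0.319 V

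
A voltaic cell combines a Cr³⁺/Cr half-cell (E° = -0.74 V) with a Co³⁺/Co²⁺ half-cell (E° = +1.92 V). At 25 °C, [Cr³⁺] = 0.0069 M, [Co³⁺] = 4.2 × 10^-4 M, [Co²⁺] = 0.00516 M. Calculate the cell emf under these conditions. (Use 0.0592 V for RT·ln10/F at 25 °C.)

The Co³⁺/Co²⁺ couple has the higher reduction potential and acts as the cathode, so E°_cell = +1.92 − (-0.74) = 2.66 V.
Balancing electrons gives n = 3; the reaction quotient is Q = [Cr³⁺]·[Co²⁺]^3/[Co³⁺]^3 = 12.8.
At 25 °C, E = E° − (0.0592/n) log Q = 2.66 − (0.0592/3)(1.107) = 2.660 − 0.022 = 2.638 V.

2.64 V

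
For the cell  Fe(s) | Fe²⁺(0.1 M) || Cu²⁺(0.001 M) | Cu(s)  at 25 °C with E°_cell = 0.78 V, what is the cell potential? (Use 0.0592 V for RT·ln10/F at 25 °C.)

0.721 V

Balancing electrons gives n = 2; the reaction quotient is Q = [Fe²⁺]/[Cu²⁺] = 100.
At 25 °C, E = E° − (0.0592/n) log Q = 0.78 − (0.0592/2)(2.000) = 0.780 − 0.059 = 0.721 V.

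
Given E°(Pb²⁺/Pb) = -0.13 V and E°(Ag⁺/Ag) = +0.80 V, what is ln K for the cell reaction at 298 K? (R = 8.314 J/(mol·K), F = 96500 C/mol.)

E°_cell = +0.80 − (-0.13) = 0.93 V, with n = 2 electrons transferred.
At equilibrium E = 0, so the Nernst equation gives ln K = nFE°/RT = (2)(96500)(0.93)/((8.314)(298)) = 72.45.

ln K = 72.4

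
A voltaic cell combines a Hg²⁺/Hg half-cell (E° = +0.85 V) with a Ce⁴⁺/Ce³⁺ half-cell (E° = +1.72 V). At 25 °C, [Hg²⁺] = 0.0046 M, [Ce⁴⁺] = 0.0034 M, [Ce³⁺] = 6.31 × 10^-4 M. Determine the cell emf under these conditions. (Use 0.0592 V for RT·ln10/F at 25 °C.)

0.982 V

The Ce⁴⁺/Ce³⁺ couple has the higher reduction potential and acts as the cathode, so E°_cell = +1.72 − (+0.85) = 0.87 V.
Balancing electrons gives n = 2; the reaction quotient is Q = [Hg²⁺]·[Ce³⁺]^2/[Ce⁴⁺]^2 = 1.58 × 10^-4.
At 25 °C, E = E° − (0.0592/n) log Q = 0.87 − (0.0592/2)(-3.800) = 0.870 + 0.112 = 0.982 V.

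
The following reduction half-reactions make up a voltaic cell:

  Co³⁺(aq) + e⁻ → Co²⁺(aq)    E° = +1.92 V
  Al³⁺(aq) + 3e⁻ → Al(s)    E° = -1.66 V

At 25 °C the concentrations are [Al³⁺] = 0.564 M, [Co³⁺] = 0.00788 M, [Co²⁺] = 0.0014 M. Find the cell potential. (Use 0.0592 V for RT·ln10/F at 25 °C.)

3.63 V

The Co³⁺/Co²⁺ couple has the higher reduction potential and acts as the cathode, so E°_cell = +1.92 − (-1.66) = 3.58 V.
Balancing electrons gives n = 3; the reaction quotient is Q = [Al³⁺]·[Co²⁺]^3/[Co³⁺]^3 = 0.00316.
At 25 °C, E = E° − (0.0592/n) log Q = 3.58 − (0.0592/3)(-2.500) = 3.580 + 0.049 = 3.629 V.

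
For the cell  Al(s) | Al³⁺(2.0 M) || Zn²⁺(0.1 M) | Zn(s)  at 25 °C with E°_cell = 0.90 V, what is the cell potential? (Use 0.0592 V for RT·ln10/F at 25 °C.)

0.864 V

Balancing electrons gives n = 6; the reaction quotient is Q = [Al³⁺]^2/[Zn²⁺]^3 = 4000.
At 25 °C, E = E° − (0.0592/n) log Q = 0.90 − (0.0592/6)(3.602) = 0.900 − 0.036 = 0.864 V.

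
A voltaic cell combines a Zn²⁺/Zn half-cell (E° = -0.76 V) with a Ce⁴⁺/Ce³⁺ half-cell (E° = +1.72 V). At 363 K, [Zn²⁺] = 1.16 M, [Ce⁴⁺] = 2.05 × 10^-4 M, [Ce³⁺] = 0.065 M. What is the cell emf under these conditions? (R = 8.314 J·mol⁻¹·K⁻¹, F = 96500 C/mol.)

The Ce⁴⁺/Ce³⁺ couple has the higher reduction potential and acts as the cathode, so E°_cell = +1.72 − (-0.76) = 2.48 V.
Balancing electrons gives n = 2; the reaction quotient is Q = [Zn²⁺]·[Ce³⁺]^2/[Ce⁴⁺]^2 = 1.17 × 10^5.
E = E° − (RT/nF) ln Q = 2.48 − (8.314×363)/(2×96500) × (11.667) = 2.480 − 0.182 = 2.298 V.

2.30 V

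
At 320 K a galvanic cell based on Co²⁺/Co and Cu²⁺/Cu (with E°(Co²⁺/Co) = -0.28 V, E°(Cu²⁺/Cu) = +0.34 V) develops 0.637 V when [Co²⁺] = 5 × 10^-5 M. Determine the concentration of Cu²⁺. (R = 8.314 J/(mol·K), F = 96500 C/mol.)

From the Nernst equation, ln Q = nF(E° − E)/RT = 2×96500×(0.62 − 0.637)/(8.314×320) = -1.233, so Q = 0.291.
With Q = [Co²⁺]/[Cu²⁺] and the known concentrations, [Cu²⁺] in the denominator gives [Cu²⁺] = 1.7 × 10^-4 M.

1.7 × 10^-4 M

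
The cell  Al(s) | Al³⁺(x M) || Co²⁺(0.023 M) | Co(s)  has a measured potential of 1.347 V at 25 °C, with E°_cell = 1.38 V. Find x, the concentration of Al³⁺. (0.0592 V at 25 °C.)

From the Nernst equation, log Q = n(E° − E)/0.0592 = 6(1.38 − 1.347)/0.0592 = 3.345, so Q = 2210.
With Q = [Al³⁺]^2/[Co²⁺]^3 and the known concentrations, [Al³⁺]^2 in the numerator gives [Al³⁺] = 0.16 M.

0.16 M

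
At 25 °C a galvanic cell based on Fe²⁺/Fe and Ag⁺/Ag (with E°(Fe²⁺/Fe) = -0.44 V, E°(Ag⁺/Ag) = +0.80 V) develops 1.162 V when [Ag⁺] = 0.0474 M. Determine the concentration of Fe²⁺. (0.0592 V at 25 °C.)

0.97 M

From the Nernst equation, log Q = n(E° − E)/0.0592 = 2(1.24 − 1.162)/0.0592 = 2.635, so Q = 432.
With Q = [Fe²⁺]/[Ag⁺]^2 and the known concentrations, [Fe²⁺] in the numerator gives [Fe²⁺] = 0.97 M.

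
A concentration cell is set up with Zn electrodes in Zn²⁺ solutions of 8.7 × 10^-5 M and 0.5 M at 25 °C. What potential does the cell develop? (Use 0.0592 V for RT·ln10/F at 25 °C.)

0.11 V

Both half-cells are Zn²⁺/Zn, so E°_cell = 0. The concentrated side is the cathode; the cell reaction moves Zn²⁺ from high to low concentration with n = 2.
Q = [Zn²⁺]_dilute/[Zn²⁺]_conc = 8.7 × 10^-5/0.5 = 1.74 × 10^-4.
E = 0 − (0.0592/2) log Q = −(0.0592/2)(-3.759) = 0.1113 V.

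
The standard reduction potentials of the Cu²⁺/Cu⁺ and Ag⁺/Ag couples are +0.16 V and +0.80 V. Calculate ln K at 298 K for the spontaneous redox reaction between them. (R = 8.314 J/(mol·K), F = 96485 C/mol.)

ln K = 24.9

E°_cell = +0.80 − (+0.16) = 0.64 V, with n = 1 electron transferred.
At equilibrium E = 0, so the Nernst equation gives ln K = nFE°/RT = (1)(96485)(0.64)/((8.314)(298)) = 24.92.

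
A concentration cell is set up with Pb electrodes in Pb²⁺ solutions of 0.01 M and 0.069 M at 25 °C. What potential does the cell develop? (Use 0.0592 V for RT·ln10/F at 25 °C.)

0.025 V

Both half-cells are Pb²⁺/Pb, so E°_cell = 0. The concentrated side is the cathode; the cell reaction moves Pb²⁺ from high to low concentration with n = 2.
Q = [Pb²⁺]_dilute/[Pb²⁺]_conc = 0.01/0.069 = 0.145.
E = 0 − (0.0592/2) log Q = −(0.0592/2)(-0.839) = 0.0248 V.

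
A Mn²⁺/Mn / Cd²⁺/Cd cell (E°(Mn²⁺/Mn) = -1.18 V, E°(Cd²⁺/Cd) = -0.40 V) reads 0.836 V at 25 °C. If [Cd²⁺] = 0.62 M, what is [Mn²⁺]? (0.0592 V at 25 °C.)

0.008 M

From the Nernst equation, log Q = n(E° − E)/0.0592 = 2(0.78 − 0.836)/0.0592 = -1.892, so Q = 0.0128.
With Q = [Mn²⁺]/[Cd²⁺] and the known concentrations, [Mn²⁺] in the numerator gives [Mn²⁺] = 0.008 M.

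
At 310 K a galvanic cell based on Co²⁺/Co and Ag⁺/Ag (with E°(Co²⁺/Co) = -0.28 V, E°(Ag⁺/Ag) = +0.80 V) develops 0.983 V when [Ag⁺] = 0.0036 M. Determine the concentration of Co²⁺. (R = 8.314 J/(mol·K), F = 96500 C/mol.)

0.019 M

From the Nernst equation, ln Q = nF(E° − E)/RT = 2×96500×(1.08 − 0.983)/(8.314×310) = 7.264, so Q = 1430.
With Q = [Co²⁺]/[Ag⁺]^2 and the known concentrations, [Co²⁺] in the numerator gives [Co²⁺] = 0.019 M.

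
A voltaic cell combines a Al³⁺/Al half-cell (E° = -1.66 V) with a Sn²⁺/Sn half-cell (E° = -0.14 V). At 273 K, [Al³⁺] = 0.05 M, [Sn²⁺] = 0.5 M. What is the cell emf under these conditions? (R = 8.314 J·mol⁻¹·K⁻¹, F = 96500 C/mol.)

1.54 V

The Sn²⁺/Sn couple has the higher reduction potential and acts as the cathode, so E°_cell = -0.14 − (-1.66) = 1.52 V.
Balancing electrons gives n = 6; the reaction quotient is Q = [Al³⁺]^2/[Sn²⁺]^3 = 0.0200.
E = E° − (RT/nF) ln Q = 1.52 − (8.314×273)/(6×96500) × (-3.912) = 1.520 + 0.015 = 1.535 V.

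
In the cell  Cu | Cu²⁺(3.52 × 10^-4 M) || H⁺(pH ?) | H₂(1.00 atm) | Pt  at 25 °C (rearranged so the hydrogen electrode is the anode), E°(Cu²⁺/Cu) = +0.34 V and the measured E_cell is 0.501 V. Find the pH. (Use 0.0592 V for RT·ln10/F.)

pH = 4.45

E°_cell = 0.34 V and n = 2.
log Q = n(E° − E)/0.0592 = 2×(0.34 − 0.501)/0.0592 = -5.439.
With Q = [H⁺]^2 / ([Cu²⁺]·P(H₂)), solving for [H⁺] gives log[H⁺] = -4.446, so pH = 4.45.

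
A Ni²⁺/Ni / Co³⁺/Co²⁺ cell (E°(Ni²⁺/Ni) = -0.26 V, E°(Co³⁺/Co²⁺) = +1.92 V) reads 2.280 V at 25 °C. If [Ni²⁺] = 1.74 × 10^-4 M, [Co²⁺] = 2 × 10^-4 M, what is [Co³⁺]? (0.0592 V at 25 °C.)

1.3 × 10^-4 M

From the Nernst equation, log Q = n(E° − E)/0.0592 = 2(2.18 − 2.280)/0.0592 = -3.378, so Q = 4.18 × 10^-4.
With Q = [Ni²⁺]·[Co²⁺]^2/[Co³⁺]^2 and the known concentrations, [Co³⁺]^2 in the denominator gives [Co³⁺] = 1.3 × 10^-4 M.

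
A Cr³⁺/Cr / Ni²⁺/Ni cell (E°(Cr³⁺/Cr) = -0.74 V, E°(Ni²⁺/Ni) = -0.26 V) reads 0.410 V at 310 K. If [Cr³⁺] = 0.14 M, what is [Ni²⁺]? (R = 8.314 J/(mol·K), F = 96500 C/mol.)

From the Nernst equation, ln Q = nF(E° − E)/RT = 6×96500×(0.48 − 0.410)/(8.314×310) = 15.726, so Q = 6.75 × 10^6.
With Q = [Cr³⁺]^2/[Ni²⁺]^3 and the known concentrations, [Ni²⁺]^3 in the denominator gives [Ni²⁺] = 0.0014 M.

0.0014 M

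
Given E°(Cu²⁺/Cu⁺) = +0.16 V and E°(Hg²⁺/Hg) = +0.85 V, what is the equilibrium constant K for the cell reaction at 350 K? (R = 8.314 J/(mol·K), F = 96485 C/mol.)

7.5 × 10^19

E°_cell = +0.85 − (+0.16) = 0.69 V, with n = 2 electrons transferred.
At equilibrium E = 0, so the Nernst equation gives ln K = nFE°/RT = (2)(96485)(0.69)/((8.314)(350)) = 45.76.
K = e^45.76 = 7.5 × 10^19.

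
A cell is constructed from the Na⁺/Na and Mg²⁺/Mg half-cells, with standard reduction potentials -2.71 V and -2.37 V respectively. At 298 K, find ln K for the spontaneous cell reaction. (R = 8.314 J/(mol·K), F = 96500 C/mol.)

ln K = 26.5

E°_cell = -2.37 − (-2.71) = 0.34 V, with n = 2 electrons transferred.
At equilibrium E = 0, so the Nernst equation gives ln K = nFE°/RT = (2)(96500)(0.34)/((8.314)(298)) = 26.49.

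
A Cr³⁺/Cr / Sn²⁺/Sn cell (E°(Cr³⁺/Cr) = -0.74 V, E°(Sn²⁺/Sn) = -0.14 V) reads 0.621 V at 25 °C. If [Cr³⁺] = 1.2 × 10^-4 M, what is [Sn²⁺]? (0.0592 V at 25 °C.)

From the Nernst equation, log Q = n(E° − E)/0.0592 = 6(0.60 − 0.621)/0.0592 = -2.128, so Q = 0.00744.
With Q = [Cr³⁺]^2/[Sn²⁺]^3 and the known concentrations, [Sn²⁺]^3 in the denominator gives [Sn²⁺] = 0.012 M.

0.012 M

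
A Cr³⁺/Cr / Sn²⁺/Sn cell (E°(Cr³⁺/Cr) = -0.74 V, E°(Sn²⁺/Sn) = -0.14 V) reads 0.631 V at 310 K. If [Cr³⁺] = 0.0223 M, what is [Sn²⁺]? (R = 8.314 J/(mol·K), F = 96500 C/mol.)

0.81 M

From the Nernst equation, ln Q = nF(E° − E)/RT = 6×96500×(0.60 − 0.631)/(8.314×310) = -6.964, so Q = 9.45 × 10^-4.
With Q = [Cr³⁺]^2/[Sn²⁺]^3 and the known concentrations, [Sn²⁺]^3 in the denominator gives [Sn²⁺] = 0.81 M.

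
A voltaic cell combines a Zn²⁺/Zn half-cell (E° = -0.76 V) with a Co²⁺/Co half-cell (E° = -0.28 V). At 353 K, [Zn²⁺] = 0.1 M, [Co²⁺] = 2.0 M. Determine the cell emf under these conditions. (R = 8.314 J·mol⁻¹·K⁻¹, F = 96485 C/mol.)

0.526 V

The Co²⁺/Co couple has the higher reduction potential and acts as the cathode, so E°_cell = -0.28 − (-0.76) = 0.48 V.
Balancing electrons gives n = 2; the reaction quotient is Q = [Zn²⁺]/[Co²⁺] = 0.0500.
E = E° − (RT/nF) ln Q = 0.48 − (8.314×353)/(2×96485) × (-2.996) = 0.480 + 0.046 = 0.526 V.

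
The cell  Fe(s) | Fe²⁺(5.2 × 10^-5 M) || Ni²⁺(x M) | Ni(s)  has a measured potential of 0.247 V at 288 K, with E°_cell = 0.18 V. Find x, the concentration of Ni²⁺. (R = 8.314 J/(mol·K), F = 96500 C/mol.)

0.012 M

From the Nernst equation, ln Q = nF(E° − E)/RT = 2×96500×(0.18 − 0.247)/(8.314×288) = -5.400, so Q = 0.00451.
With Q = [Fe²⁺]/[Ni²⁺] and the known concentrations, [Ni²⁺] in the denominator gives [Ni²⁺] = 0.012 M.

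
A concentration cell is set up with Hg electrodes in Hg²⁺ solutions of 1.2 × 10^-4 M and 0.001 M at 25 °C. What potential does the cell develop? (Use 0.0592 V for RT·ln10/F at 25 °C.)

0.027 V

Both half-cells are Hg²⁺/Hg, so E°_cell = 0. The concentrated side is the cathode; the cell reaction moves Hg²⁺ from high to low concentration with n = 2.
Q = [Hg²⁺]_dilute/[Hg²⁺]_conc = 1.2 × 10^-4/0.001 = 0.120.
E = 0 − (0.0592/2) log Q = −(0.0592/2)(-0.921) = 0.0273 V.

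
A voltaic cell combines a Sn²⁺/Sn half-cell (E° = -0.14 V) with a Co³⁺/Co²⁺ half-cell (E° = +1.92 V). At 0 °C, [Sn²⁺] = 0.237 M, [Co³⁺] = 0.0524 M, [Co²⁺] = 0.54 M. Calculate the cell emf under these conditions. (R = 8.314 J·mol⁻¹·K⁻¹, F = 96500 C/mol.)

2.02 V

The Co³⁺/Co²⁺ couple has the higher reduction potential and acts as the cathode, so E°_cell = +1.92 − (-0.14) = 2.06 V.
Balancing electrons gives n = 2; the reaction quotient is Q = [Sn²⁺]·[Co²⁺]^2/[Co³⁺]^2 = 25.2.
E = E° − (RT/nF) ln Q = 2.06 − (8.314×273)/(2×96500) × (3.226) = 2.060 − 0.038 = 2.022 V.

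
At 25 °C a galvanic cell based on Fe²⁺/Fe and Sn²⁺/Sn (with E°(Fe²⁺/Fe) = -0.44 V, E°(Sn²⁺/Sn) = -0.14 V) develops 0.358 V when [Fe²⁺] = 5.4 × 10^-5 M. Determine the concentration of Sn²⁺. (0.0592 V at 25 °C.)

From the Nernst equation, log Q = n(E° − E)/0.0592 = 2(0.30 − 0.358)/0.0592 = -1.959, so Q = 0.0110.
With Q = [Fe²⁺]/[Sn²⁺] and the known concentrations, [Sn²⁺] in the denominator gives [Sn²⁺] = 0.0049 M.

0.0049 M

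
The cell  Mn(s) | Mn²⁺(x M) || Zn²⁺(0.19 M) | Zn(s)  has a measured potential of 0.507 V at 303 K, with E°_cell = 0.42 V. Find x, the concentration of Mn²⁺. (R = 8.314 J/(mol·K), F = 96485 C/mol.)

From the Nernst equation, ln Q = nF(E° − E)/RT = 2×96485×(0.42 − 0.507)/(8.314×303) = -6.664, so Q = 0.00128.
With Q = [Mn²⁺]/[Zn²⁺] and the known concentrations, [Mn²⁺] in the numerator gives [Mn²⁺] = 2.4 × 10^-4 M.

2.4 × 10^-4 M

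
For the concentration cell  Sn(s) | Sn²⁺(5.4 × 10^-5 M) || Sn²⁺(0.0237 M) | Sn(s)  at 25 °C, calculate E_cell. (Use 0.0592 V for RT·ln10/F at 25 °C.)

0.078 V

Both half-cells are Sn²⁺/Sn, so E°_cell = 0. The concentrated side is the cathode; the cell reaction moves Sn²⁺ from high to low concentration with n = 2.
Q = [Sn²⁺]_dilute/[Sn²⁺]_conc = 5.4 × 10^-5/0.0237 = 0.00228.
E = 0 − (0.0592/2) log Q = −(0.0592/2)(-2.642) = 0.0782 V.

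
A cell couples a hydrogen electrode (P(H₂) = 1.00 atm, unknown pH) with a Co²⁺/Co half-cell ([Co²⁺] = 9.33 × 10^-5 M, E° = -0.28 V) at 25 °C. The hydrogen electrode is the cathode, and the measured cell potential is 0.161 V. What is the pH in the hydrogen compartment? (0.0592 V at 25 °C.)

pH = 4.03

E°_cell = 0.28 V and n = 2.
log Q = n(E° − E)/0.0592 = 2×(0.28 − 0.161)/0.0592 = 4.020.
With Q = [Co²⁺]·P(H₂) / [H⁺]^2, solving for [H⁺] gives log[H⁺] = -4.025, so pH = 4.03.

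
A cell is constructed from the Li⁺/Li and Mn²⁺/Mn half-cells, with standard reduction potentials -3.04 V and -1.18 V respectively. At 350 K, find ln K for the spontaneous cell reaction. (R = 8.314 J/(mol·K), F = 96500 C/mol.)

ln K = 123.4

E°_cell = -1.18 − (-3.04) = 1.86 V, with n = 2 electrons transferred.
At equilibrium E = 0, so the Nernst equation gives ln K = nFE°/RT = (2)(96500)(1.86)/((8.314)(350)) = 123.37.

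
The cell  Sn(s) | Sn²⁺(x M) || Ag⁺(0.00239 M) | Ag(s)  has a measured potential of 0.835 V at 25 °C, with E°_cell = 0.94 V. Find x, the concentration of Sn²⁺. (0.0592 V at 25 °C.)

0.02 M

From the Nernst equation, log Q = n(E° − E)/0.0592 = 2(0.94 − 0.835)/0.0592 = 3.547, so Q = 3530.
With Q = [Sn²⁺]/[Ag⁺]^2 and the known concentrations, [Sn²⁺] in the numerator gives [Sn²⁺] = 0.02 M.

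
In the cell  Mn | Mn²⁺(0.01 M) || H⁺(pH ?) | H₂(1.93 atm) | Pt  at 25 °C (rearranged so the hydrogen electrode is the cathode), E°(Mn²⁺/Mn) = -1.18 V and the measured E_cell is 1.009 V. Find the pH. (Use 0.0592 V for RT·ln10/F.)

pH = 3.75

E°_cell = 1.18 V and n = 2.
log Q = n(E° − E)/0.0592 = 2×(1.18 − 1.009)/0.0592 = 5.777.
With Q = [Mn²⁺]·P(H₂) / [H⁺]^2, solving for [H⁺] gives log[H⁺] = -3.746, so pH = 3.75.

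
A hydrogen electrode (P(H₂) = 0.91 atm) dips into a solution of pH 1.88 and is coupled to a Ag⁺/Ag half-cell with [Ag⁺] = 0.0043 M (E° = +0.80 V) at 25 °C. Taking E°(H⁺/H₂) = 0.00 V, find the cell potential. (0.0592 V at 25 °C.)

0.77 V

The Ag⁺/Ag couple is the cathode, so E°_cell = 0.80 V; n = 2.
[H⁺] = 10^(−1.88) = 0.013 M, and Q = [H⁺]^2 / ([Ag⁺]^2·P(H₂)) = 10.3.
E = E° − (0.0592/2) log Q = 0.80 − (0.0592/2)(1.014) = 0.770 V.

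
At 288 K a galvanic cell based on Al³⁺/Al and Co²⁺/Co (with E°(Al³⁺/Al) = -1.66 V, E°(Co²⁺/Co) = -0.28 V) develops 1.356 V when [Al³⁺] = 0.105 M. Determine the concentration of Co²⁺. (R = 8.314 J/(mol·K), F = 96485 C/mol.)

From the Nernst equation, ln Q = nF(E° − E)/RT = 6×96485×(1.38 − 1.356)/(8.314×288) = 5.803, so Q = 331.
With Q = [Al³⁺]^2/[Co²⁺]^3 and the known concentrations, [Co²⁺]^3 in the denominator gives [Co²⁺] = 0.032 M.

0.032 M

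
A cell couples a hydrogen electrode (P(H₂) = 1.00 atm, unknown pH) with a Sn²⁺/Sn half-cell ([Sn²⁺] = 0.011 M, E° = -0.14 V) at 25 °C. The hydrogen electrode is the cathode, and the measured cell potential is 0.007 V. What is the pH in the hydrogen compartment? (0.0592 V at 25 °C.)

E°_cell = 0.14 V and n = 2.
log Q = n(E° − E)/0.0592 = 2×(0.14 − 0.007)/0.0592 = 4.493.
With Q = [Sn²⁺]·P(H₂) / [H⁺]^2, solving for [H⁺] gives log[H⁺] = -3.226, so pH = 3.23.

pH = 3.23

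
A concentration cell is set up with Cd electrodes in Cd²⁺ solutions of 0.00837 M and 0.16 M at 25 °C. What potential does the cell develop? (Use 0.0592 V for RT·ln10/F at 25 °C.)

0.038 V

Both half-cells are Cd²⁺/Cd, so E°_cell = 0. The concentrated side is the cathode; the cell reaction moves Cd²⁺ from high to low concentration with n = 2.
Q = [Cd²⁺]_dilute/[Cd²⁺]_conc = 0.00837/0.16 = 0.0523.
E = 0 − (0.0592/2) log Q = −(0.0592/2)(-1.281) = 0.0379 V.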